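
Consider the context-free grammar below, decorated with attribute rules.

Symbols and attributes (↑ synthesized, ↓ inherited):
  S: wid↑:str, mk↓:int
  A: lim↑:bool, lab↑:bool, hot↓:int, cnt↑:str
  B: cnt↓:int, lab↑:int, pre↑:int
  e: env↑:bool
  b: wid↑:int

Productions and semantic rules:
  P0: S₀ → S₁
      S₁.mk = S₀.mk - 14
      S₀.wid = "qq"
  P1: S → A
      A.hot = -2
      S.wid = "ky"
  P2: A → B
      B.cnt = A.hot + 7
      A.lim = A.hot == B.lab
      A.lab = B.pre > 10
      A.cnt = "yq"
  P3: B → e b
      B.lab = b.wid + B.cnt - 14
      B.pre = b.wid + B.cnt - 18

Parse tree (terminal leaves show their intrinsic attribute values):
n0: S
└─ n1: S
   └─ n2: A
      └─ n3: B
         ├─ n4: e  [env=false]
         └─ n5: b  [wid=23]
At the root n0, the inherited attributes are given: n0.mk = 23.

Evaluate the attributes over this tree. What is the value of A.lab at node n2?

false

1. n0.mk = 23  [given at root]
2. n1.mk = 9  [S₀.mk - 14]
3. n2.hot = -2  [-2]
4. n3.cnt = 5  [A.hot + 7]
5. n4.env = false  [terminal]
6. n5.wid = 23  [terminal]
7. n3.lab = 14  [b.wid + B.cnt - 14]
8. n3.pre = 10  [b.wid + B.cnt - 18]
9. n2.lim = false  [A.hot == B.lab]
10. n2.lab = false  [B.pre > 10]
11. n2.cnt = "yq"  ["yq"]
12. n1.wid = "ky"  ["ky"]
13. n0.wid = "qq"  ["qq"]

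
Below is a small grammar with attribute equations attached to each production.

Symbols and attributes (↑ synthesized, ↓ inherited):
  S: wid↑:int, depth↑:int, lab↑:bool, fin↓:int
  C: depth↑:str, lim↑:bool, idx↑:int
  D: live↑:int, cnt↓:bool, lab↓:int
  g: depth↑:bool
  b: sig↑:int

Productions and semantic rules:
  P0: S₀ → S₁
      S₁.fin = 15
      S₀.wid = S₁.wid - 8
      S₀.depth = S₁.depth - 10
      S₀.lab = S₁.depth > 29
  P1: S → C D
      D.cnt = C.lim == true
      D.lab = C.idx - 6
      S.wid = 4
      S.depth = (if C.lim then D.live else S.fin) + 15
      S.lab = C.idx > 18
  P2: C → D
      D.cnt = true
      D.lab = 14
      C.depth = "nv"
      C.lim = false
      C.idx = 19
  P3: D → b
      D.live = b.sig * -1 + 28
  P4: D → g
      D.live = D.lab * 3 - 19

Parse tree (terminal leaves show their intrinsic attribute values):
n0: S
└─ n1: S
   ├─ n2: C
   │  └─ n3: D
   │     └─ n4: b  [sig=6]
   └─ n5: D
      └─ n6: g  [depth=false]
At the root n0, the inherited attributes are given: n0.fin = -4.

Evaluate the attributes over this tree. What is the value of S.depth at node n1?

30

1. n0.fin = -4  [given at root]
2. n1.fin = 15  [15]
3. n3.cnt = true  [true]
4. n3.lab = 14  [14]
5. n4.sig = 6  [terminal]
6. n3.live = 22  [b.sig * -1 + 28]
7. n2.depth = "nv"  ["nv"]
8. n2.lim = false  [false]
9. n2.idx = 19  [19]
10. n5.cnt = false  [C.lim == true]
11. n5.lab = 13  [C.idx - 6]
12. n6.depth = false  [terminal]
13. n5.live = 20  [D.lab * 3 - 19]
14. n1.wid = 4  [4]
15. n1.depth = 30  [(if C.lim then D.live else S.fin) + 15]
16. n1.lab = true  [C.idx > 18]
17. n0.wid = -4  [S₁.wid - 8]
18. n0.depth = 20  [S₁.depth - 10]
19. n0.lab = true  [S₁.depth > 29]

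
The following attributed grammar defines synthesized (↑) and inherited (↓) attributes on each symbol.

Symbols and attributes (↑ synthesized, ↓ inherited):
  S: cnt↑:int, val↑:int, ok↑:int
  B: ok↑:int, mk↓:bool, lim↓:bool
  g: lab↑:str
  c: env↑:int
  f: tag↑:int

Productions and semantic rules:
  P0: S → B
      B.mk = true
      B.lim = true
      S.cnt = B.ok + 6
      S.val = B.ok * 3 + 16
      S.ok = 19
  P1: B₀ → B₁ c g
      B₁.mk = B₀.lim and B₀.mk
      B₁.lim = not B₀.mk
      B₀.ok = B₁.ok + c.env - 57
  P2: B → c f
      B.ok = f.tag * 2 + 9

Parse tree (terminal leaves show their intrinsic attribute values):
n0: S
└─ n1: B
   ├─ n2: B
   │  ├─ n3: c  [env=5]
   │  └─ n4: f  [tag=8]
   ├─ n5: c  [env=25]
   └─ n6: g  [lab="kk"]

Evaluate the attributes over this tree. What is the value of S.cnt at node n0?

1. n1.mk = true  [true]
2. n1.lim = true  [true]
3. n2.mk = true  [B₀.lim and B₀.mk]
4. n2.lim = false  [not B₀.mk]
5. n3.env = 5  [terminal]
6. n4.tag = 8  [terminal]
7. n2.ok = 25  [f.tag * 2 + 9]
8. n5.env = 25  [terminal]
9. n6.lab = "kk"  [terminal]
10. n1.ok = -7  [B₁.ok + c.env - 57]
11. n0.cnt = -1  [B.ok + 6]
12. n0.val = -5  [B.ok * 3 + 16]
13. n0.ok = 19  [19]

-1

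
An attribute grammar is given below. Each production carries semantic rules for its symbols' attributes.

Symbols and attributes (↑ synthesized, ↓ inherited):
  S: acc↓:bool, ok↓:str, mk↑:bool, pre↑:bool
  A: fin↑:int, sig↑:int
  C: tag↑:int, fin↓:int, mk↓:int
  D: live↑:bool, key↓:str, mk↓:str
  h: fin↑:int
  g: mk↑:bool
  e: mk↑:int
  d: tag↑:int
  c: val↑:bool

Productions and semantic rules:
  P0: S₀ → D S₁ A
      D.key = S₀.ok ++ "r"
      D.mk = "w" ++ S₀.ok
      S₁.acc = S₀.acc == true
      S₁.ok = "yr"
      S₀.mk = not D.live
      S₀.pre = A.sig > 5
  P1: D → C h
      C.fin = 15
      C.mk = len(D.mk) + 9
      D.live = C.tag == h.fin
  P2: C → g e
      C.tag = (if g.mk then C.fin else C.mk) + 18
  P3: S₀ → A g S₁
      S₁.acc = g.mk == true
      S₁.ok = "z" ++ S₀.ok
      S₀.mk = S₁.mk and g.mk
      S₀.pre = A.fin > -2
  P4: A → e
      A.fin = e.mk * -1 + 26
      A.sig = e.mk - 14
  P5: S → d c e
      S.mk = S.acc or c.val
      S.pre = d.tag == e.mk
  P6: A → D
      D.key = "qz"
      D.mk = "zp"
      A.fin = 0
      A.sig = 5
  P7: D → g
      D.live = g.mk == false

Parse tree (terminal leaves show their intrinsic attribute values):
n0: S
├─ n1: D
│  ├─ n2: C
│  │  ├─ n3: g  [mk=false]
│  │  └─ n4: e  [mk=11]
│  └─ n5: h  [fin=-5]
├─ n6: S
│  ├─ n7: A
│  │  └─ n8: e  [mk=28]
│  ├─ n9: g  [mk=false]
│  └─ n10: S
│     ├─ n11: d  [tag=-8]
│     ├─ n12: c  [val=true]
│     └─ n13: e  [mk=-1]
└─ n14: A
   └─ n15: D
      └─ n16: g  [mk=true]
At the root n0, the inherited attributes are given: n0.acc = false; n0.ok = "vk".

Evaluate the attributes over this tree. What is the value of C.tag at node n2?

1. n0.acc = false  [given at root]
2. n0.ok = "vk"  [given at root]
3. n1.key = "vkr"  [S₀.ok ++ "r"]
4. n1.mk = "wvk"  ["w" ++ S₀.ok]
5. n2.fin = 15  [15]
6. n2.mk = 12  [len(D.mk) + 9]
7. n3.mk = false  [terminal]
8. n4.mk = 11  [terminal]
9. n2.tag = 30  [(if g.mk then C.fin else C.mk) + 18]
10. n5.fin = -5  [terminal]
11. n1.live = false  [C.tag == h.fin]
12. n6.acc = false  [S₀.acc == true]
13. n6.ok = "yr"  ["yr"]
14. n8.mk = 28  [terminal]
15. n7.fin = -2  [e.mk * -1 + 26]
16. n7.sig = 14  [e.mk - 14]
17. n9.mk = false  [terminal]
18. n10.acc = false  [g.mk == true]
19. n10.ok = "zyr"  ["z" ++ S₀.ok]
20. n11.tag = -8  [terminal]
21. n12.val = true  [terminal]
22. n13.mk = -1  [terminal]
23. n10.mk = true  [S.acc or c.val]
24. n10.pre = false  [d.tag == e.mk]
25. n6.mk = false  [S₁.mk and g.mk]
26. n6.pre = false  [A.fin > -2]
27. n15.key = "qz"  ["qz"]
28. n15.mk = "zp"  ["zp"]
29. n16.mk = true  [terminal]
30. n15.live = false  [g.mk == false]
31. n14.fin = 0  [0]
32. n14.sig = 5  [5]
33. n0.mk = true  [not D.live]
34. n0.pre = false  [A.sig > 5]

30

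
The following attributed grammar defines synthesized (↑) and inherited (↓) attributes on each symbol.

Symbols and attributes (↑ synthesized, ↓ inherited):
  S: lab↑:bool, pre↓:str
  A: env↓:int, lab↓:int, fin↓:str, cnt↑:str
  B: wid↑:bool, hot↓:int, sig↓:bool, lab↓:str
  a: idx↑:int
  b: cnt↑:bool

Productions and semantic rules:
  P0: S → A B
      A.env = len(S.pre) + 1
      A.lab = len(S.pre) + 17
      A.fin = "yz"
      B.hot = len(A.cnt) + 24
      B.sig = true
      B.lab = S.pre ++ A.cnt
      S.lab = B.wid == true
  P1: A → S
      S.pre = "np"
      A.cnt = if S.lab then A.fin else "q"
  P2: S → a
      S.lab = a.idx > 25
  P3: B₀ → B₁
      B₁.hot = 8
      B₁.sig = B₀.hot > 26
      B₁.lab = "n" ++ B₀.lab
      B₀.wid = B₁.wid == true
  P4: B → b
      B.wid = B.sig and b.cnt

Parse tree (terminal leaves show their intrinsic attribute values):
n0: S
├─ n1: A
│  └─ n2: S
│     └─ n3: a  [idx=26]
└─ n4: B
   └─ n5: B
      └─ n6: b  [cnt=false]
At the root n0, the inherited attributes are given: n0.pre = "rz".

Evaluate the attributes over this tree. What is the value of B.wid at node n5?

1. n0.pre = "rz"  [given at root]
2. n1.env = 3  [len(S.pre) + 1]
3. n1.lab = 19  [len(S.pre) + 17]
4. n1.fin = "yz"  ["yz"]
5. n2.pre = "np"  ["np"]
6. n3.idx = 26  [terminal]
7. n2.lab = true  [a.idx > 25]
8. n1.cnt = "yz"  [if S.lab then A.fin else "q"]
9. n4.hot = 26  [len(A.cnt) + 24]
10. n4.sig = true  [true]
11. n4.lab = "rzyz"  [S.pre ++ A.cnt]
12. n5.hot = 8  [8]
13. n5.sig = false  [B₀.hot > 26]
14. n5.lab = "nrzyz"  ["n" ++ B₀.lab]
15. n6.cnt = false  [terminal]
16. n5.wid = false  [B.sig and b.cnt]
17. n4.wid = false  [B₁.wid == true]
18. n0.lab = false  [B.wid == true]

false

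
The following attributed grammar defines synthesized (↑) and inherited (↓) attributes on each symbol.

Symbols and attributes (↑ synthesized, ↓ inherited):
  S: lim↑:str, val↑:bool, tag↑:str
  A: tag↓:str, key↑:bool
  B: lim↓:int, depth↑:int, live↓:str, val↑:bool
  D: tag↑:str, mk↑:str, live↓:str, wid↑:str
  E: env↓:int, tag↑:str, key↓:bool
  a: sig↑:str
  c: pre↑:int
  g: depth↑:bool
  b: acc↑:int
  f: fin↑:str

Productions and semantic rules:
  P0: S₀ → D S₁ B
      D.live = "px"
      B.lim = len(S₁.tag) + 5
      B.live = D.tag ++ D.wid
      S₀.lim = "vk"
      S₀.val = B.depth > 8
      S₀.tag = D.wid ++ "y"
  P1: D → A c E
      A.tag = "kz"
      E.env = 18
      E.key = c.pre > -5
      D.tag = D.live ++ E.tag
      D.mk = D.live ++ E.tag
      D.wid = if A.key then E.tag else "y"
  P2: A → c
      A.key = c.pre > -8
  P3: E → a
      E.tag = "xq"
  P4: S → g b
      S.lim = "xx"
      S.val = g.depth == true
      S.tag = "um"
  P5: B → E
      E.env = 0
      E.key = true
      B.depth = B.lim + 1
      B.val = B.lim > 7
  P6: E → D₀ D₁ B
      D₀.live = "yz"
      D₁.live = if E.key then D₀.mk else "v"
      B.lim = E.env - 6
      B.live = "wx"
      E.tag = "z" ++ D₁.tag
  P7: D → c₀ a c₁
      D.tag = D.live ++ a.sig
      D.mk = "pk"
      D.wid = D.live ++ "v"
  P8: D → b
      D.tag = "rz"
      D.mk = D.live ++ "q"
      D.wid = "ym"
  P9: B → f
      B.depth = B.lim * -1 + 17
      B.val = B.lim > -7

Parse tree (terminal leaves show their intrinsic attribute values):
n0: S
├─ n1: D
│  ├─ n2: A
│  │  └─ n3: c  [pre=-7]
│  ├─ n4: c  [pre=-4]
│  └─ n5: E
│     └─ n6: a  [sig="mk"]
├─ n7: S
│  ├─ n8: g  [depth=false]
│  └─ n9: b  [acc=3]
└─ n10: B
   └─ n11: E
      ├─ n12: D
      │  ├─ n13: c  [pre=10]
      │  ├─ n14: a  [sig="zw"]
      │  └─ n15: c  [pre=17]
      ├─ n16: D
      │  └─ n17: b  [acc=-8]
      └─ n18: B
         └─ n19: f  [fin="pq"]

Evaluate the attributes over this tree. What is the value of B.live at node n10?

1. n1.live = "px"  ["px"]
2. n2.tag = "kz"  ["kz"]
3. n3.pre = -7  [terminal]
4. n2.key = true  [c.pre > -8]
5. n4.pre = -4  [terminal]
6. n5.env = 18  [18]
7. n5.key = true  [c.pre > -5]
8. n6.sig = "mk"  [terminal]
9. n5.tag = "xq"  ["xq"]
10. n1.tag = "pxxq"  [D.live ++ E.tag]
11. n1.mk = "pxxq"  [D.live ++ E.tag]
12. n1.wid = "xq"  [if A.key then E.tag else "y"]
13. n8.depth = false  [terminal]
14. n9.acc = 3  [terminal]
15. n7.lim = "xx"  ["xx"]
16. n7.val = false  [g.depth == true]
17. n7.tag = "um"  ["um"]
18. n10.lim = 7  [len(S₁.tag) + 5]
19. n10.live = "pxxqxq"  [D.tag ++ D.wid]
20. n11.env = 0  [0]
21. n11.key = true  [true]
22. n12.live = "yz"  ["yz"]
23. n13.pre = 10  [terminal]
24. n14.sig = "zw"  [terminal]
25. n15.pre = 17  [terminal]
26. n12.tag = "yzzw"  [D.live ++ a.sig]
27. n12.mk = "pk"  ["pk"]
28. n12.wid = "yzv"  [D.live ++ "v"]
29. n16.live = "pk"  [if E.key then D₀.mk else "v"]
30. n17.acc = -8  [terminal]
31. n16.tag = "rz"  ["rz"]
32. n16.mk = "pkq"  [D.live ++ "q"]
33. n16.wid = "ym"  ["ym"]
34. n18.lim = -6  [E.env - 6]
35. n18.live = "wx"  ["wx"]
36. n19.fin = "pq"  [terminal]
37. n18.depth = 23  [B.lim * -1 + 17]
38. n18.val = true  [B.lim > -7]
39. n11.tag = "zrz"  ["z" ++ D₁.tag]
40. n10.depth = 8  [B.lim + 1]
41. n10.val = false  [B.lim > 7]
42. n0.lim = "vk"  ["vk"]
43. n0.val = false  [B.depth > 8]
44. n0.tag = "xqy"  [D.wid ++ "y"]

"pxxqxq"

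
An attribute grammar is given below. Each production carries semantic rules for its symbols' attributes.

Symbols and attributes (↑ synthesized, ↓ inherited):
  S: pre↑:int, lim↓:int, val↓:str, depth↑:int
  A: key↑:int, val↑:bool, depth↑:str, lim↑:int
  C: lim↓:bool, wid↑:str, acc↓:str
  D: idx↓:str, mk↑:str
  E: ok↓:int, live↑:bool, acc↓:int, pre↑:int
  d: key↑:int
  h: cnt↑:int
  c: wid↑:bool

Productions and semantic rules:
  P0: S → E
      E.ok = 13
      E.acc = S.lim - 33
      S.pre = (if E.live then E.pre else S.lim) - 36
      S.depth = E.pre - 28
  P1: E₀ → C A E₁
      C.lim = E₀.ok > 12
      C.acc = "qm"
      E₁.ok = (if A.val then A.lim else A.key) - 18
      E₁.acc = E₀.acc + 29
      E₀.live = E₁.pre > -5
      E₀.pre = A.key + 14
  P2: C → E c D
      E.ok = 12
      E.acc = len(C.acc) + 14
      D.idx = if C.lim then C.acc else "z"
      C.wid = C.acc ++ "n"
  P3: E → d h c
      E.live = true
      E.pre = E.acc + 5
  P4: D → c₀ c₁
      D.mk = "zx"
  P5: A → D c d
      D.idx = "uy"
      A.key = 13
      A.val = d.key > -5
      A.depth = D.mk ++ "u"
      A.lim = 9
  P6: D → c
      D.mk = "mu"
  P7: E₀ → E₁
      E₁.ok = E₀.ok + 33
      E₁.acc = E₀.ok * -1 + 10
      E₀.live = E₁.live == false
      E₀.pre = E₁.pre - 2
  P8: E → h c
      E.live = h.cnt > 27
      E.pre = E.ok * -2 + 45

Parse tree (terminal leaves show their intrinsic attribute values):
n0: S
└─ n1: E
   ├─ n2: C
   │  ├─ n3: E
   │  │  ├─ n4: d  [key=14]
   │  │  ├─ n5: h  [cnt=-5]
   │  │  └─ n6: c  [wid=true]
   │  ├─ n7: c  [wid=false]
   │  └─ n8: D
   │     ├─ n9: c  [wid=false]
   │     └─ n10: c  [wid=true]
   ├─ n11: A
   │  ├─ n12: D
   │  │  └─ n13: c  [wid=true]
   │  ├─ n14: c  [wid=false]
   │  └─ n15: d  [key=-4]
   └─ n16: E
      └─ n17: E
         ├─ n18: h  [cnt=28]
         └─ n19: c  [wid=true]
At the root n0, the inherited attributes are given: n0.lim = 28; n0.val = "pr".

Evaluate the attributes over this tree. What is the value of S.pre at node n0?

1. n0.lim = 28  [given at root]
2. n0.val = "pr"  [given at root]
3. n1.ok = 13  [13]
4. n1.acc = -5  [S.lim - 33]
5. n2.lim = true  [E₀.ok > 12]
6. n2.acc = "qm"  ["qm"]
7. n3.ok = 12  [12]
8. n3.acc = 16  [len(C.acc) + 14]
9. n4.key = 14  [terminal]
10. n5.cnt = -5  [terminal]
11. n6.wid = true  [terminal]
12. n3.live = true  [true]
13. n3.pre = 21  [E.acc + 5]
14. n7.wid = false  [terminal]
15. n8.idx = "qm"  [if C.lim then C.acc else "z"]
16. n9.wid = false  [terminal]
17. n10.wid = true  [terminal]
18. n8.mk = "zx"  ["zx"]
19. n2.wid = "qmn"  [C.acc ++ "n"]
20. n12.idx = "uy"  ["uy"]
21. n13.wid = true  [terminal]
22. n12.mk = "mu"  ["mu"]
23. n14.wid = false  [terminal]
24. n15.key = -4  [terminal]
25. n11.key = 13  [13]
26. n11.val = true  [d.key > -5]
27. n11.depth = "muu"  [D.mk ++ "u"]
28. n11.lim = 9  [9]
29. n16.ok = -9  [(if A.val then A.lim else A.key) - 18]
30. n16.acc = 24  [E₀.acc + 29]
31. n17.ok = 24  [E₀.ok + 33]
32. n17.acc = 19  [E₀.ok * -1 + 10]
33. n18.cnt = 28  [terminal]
34. n19.wid = true  [terminal]
35. n17.live = true  [h.cnt > 27]
36. n17.pre = -3  [E.ok * -2 + 45]
37. n16.live = false  [E₁.live == false]
38. n16.pre = -5  [E₁.pre - 2]
39. n1.live = false  [E₁.pre > -5]
40. n1.pre = 27  [A.key + 14]
41. n0.pre = -8  [(if E.live then E.pre else S.lim) - 36]
42. n0.depth = -1  [E.pre - 28]

-8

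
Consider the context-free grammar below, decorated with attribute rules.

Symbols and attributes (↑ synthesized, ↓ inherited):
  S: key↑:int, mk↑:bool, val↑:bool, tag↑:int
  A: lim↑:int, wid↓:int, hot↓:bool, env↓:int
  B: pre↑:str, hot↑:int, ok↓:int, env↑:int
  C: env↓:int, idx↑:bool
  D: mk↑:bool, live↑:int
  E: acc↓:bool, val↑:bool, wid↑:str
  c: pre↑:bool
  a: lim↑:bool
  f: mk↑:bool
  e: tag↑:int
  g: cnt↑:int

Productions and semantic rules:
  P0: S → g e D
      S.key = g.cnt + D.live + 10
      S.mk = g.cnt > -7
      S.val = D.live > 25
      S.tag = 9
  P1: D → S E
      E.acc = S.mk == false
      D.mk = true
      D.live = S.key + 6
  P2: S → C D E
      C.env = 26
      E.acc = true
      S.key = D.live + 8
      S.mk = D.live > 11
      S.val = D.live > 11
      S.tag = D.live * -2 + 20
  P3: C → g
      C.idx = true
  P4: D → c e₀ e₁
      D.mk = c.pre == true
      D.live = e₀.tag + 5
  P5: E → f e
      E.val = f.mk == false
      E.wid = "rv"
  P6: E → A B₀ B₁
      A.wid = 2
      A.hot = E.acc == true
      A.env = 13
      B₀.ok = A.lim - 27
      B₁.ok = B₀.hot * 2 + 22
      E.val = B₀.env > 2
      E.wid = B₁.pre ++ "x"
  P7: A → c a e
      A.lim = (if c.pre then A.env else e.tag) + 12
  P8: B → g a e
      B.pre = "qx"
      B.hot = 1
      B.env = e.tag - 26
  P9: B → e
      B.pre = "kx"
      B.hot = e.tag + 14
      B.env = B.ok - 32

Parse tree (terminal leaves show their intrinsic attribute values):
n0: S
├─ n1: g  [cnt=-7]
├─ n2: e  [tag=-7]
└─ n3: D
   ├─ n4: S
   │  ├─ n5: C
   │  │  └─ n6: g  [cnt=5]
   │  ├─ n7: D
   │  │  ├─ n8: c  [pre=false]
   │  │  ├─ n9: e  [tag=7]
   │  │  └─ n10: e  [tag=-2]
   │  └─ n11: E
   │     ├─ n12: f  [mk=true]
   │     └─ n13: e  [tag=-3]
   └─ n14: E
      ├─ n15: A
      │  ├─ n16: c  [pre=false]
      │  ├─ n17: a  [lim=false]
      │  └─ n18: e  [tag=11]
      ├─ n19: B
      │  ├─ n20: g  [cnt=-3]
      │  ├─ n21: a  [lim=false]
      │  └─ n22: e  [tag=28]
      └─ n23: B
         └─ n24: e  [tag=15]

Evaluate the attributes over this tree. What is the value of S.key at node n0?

29

1. n1.cnt = -7  [terminal]
2. n2.tag = -7  [terminal]
3. n5.env = 26  [26]
4. n6.cnt = 5  [terminal]
5. n5.idx = true  [true]
6. n8.pre = false  [terminal]
7. n9.tag = 7  [terminal]
8. n10.tag = -2  [terminal]
9. n7.mk = false  [c.pre == true]
10. n7.live = 12  [e₀.tag + 5]
11. n11.acc = true  [true]
12. n12.mk = true  [terminal]
13. n13.tag = -3  [terminal]
14. n11.val = false  [f.mk == false]
15. n11.wid = "rv"  ["rv"]
16. n4.key = 20  [D.live + 8]
17. n4.mk = true  [D.live > 11]
18. n4.val = true  [D.live > 11]
19. n4.tag = -4  [D.live * -2 + 20]
20. n14.acc = false  [S.mk == false]
21. n15.wid = 2  [2]
22. n15.hot = false  [E.acc == true]
23. n15.env = 13  [13]
24. n16.pre = false  [terminal]
25. n17.lim = false  [terminal]
26. n18.tag = 11  [terminal]
27. n15.lim = 23  [(if c.pre then A.env else e.tag) + 12]
28. n19.ok = -4  [A.lim - 27]
29. n20.cnt = -3  [terminal]
30. n21.lim = false  [terminal]
31. n22.tag = 28  [terminal]
32. n19.pre = "qx"  ["qx"]
33. n19.hot = 1  [1]
34. n19.env = 2  [e.tag - 26]
35. n23.ok = 24  [B₀.hot * 2 + 22]
36. n24.tag = 15  [terminal]
37. n23.pre = "kx"  ["kx"]
38. n23.hot = 29  [e.tag + 14]
39. n23.env = -8  [B.ok - 32]
40. n14.val = false  [B₀.env > 2]
41. n14.wid = "kxx"  [B₁.pre ++ "x"]
42. n3.mk = true  [true]
43. n3.live = 26  [S.key + 6]
44. n0.key = 29  [g.cnt + D.live + 10]
45. n0.mk = false  [g.cnt > -7]
46. n0.val = true  [D.live > 25]
47. n0.tag = 9  [9]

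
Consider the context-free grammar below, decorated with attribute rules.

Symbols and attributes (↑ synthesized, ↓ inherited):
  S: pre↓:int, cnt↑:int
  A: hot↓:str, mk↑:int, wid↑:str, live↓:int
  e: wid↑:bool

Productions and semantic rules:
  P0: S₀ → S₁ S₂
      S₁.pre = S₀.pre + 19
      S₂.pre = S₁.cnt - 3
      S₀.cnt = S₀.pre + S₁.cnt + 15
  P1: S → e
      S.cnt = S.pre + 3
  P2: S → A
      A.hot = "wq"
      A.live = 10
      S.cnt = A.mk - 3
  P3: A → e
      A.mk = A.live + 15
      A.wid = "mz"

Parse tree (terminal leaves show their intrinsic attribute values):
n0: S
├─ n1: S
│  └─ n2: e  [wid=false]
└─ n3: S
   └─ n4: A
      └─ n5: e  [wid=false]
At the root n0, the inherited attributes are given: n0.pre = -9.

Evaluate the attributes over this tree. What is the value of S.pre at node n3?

1. n0.pre = -9  [given at root]
2. n1.pre = 10  [S₀.pre + 19]
3. n2.wid = false  [terminal]
4. n1.cnt = 13  [S.pre + 3]
5. n3.pre = 10  [S₁.cnt - 3]
6. n4.hot = "wq"  ["wq"]
7. n4.live = 10  [10]
8. n5.wid = false  [terminal]
9. n4.mk = 25  [A.live + 15]
10. n4.wid = "mz"  ["mz"]
11. n3.cnt = 22  [A.mk - 3]
12. n0.cnt = 19  [S₀.pre + S₁.cnt + 15]

10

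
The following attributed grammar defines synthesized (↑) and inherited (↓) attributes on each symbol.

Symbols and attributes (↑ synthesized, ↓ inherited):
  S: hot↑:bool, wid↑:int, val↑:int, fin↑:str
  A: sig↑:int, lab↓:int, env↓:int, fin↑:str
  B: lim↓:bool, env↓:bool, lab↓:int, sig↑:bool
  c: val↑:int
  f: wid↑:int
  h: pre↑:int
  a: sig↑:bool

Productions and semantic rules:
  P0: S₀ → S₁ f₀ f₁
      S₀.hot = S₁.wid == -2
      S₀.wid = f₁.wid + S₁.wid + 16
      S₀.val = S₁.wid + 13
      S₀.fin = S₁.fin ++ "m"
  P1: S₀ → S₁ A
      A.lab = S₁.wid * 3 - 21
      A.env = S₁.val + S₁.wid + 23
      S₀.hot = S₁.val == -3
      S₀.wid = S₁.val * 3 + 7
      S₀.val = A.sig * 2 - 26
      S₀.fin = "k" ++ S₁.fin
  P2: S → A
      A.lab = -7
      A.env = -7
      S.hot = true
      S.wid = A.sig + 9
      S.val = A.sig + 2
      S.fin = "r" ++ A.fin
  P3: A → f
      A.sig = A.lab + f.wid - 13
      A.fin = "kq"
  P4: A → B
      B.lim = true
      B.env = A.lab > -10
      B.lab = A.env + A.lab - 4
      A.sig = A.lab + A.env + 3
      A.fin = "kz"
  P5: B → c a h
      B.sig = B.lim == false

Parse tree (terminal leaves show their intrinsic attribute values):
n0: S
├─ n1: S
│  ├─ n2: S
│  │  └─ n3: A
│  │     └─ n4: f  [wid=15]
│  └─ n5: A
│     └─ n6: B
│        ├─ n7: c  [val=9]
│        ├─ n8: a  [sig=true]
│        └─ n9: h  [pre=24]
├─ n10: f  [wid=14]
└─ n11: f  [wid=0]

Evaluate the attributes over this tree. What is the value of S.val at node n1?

10

1. n3.lab = -7  [-7]
2. n3.env = -7  [-7]
3. n4.wid = 15  [terminal]
4. n3.sig = -5  [A.lab + f.wid - 13]
5. n3.fin = "kq"  ["kq"]
6. n2.hot = true  [true]
7. n2.wid = 4  [A.sig + 9]
8. n2.val = -3  [A.sig + 2]
9. n2.fin = "rkq"  ["r" ++ A.fin]
10. n5.lab = -9  [S₁.wid * 3 - 21]
11. n5.env = 24  [S₁.val + S₁.wid + 23]
12. n6.lim = true  [true]
13. n6.env = true  [A.lab > -10]
14. n6.lab = 11  [A.env + A.lab - 4]
15. n7.val = 9  [terminal]
16. n8.sig = true  [terminal]
17. n9.pre = 24  [terminal]
18. n6.sig = false  [B.lim == false]
19. n5.sig = 18  [A.lab + A.env + 3]
20. n5.fin = "kz"  ["kz"]
21. n1.hot = true  [S₁.val == -3]
22. n1.wid = -2  [S₁.val * 3 + 7]
23. n1.val = 10  [A.sig * 2 - 26]
24. n1.fin = "krkq"  ["k" ++ S₁.fin]
25. n10.wid = 14  [terminal]
26. n11.wid = 0  [terminal]
27. n0.hot = true  [S₁.wid == -2]
28. n0.wid = 14  [f₁.wid + S₁.wid + 16]
29. n0.val = 11  [S₁.wid + 13]
30. n0.fin = "krkqm"  [S₁.fin ++ "m"]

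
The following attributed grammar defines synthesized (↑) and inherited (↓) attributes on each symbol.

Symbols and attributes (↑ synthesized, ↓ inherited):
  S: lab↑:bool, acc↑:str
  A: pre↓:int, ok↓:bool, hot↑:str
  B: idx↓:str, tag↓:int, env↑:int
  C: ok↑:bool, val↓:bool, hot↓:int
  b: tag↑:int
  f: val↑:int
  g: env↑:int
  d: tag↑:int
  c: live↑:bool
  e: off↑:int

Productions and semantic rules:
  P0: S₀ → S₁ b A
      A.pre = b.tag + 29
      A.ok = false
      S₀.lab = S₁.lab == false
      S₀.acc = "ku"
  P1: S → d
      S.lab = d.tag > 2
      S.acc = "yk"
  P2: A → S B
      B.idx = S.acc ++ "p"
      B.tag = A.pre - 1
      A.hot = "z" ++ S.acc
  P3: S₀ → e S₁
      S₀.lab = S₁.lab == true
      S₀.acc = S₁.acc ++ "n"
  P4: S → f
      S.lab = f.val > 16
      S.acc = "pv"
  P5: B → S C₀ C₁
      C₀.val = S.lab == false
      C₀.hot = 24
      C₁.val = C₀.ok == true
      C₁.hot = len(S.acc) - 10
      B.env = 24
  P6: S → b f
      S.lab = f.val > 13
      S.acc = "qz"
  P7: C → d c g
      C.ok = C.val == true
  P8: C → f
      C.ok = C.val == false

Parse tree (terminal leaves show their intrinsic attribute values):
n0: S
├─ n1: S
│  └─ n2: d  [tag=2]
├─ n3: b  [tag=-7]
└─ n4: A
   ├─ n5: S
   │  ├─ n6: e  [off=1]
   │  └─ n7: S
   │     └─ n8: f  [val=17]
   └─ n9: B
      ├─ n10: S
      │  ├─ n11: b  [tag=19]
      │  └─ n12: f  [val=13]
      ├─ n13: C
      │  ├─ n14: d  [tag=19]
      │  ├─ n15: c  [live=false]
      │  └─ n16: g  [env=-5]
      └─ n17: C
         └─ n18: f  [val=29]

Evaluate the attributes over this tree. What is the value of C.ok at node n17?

1. n2.tag = 2  [terminal]
2. n1.lab = false  [d.tag > 2]
3. n1.acc = "yk"  ["yk"]
4. n3.tag = -7  [terminal]
5. n4.pre = 22  [b.tag + 29]
6. n4.ok = false  [false]
7. n6.off = 1  [terminal]
8. n8.val = 17  [terminal]
9. n7.lab = true  [f.val > 16]
10. n7.acc = "pv"  ["pv"]
11. n5.lab = true  [S₁.lab == true]
12. n5.acc = "pvn"  [S₁.acc ++ "n"]
13. n9.idx = "pvnp"  [S.acc ++ "p"]
14. n9.tag = 21  [A.pre - 1]
15. n11.tag = 19  [terminal]
16. n12.val = 13  [terminal]
17. n10.lab = false  [f.val > 13]
18. n10.acc = "qz"  ["qz"]
19. n13.val = true  [S.lab == false]
20. n13.hot = 24  [24]
21. n14.tag = 19  [terminal]
22. n15.live = false  [terminal]
23. n16.env = -5  [terminal]
24. n13.ok = true  [C.val == true]
25. n17.val = true  [C₀.ok == true]
26. n17.hot = -8  [len(S.acc) - 10]
27. n18.val = 29  [terminal]
28. n17.ok = false  [C.val == false]
29. n9.env = 24  [24]
30. n4.hot = "zpvn"  ["z" ++ S.acc]
31. n0.lab = true  [S₁.lab == false]
32. n0.acc = "ku"  ["ku"]

false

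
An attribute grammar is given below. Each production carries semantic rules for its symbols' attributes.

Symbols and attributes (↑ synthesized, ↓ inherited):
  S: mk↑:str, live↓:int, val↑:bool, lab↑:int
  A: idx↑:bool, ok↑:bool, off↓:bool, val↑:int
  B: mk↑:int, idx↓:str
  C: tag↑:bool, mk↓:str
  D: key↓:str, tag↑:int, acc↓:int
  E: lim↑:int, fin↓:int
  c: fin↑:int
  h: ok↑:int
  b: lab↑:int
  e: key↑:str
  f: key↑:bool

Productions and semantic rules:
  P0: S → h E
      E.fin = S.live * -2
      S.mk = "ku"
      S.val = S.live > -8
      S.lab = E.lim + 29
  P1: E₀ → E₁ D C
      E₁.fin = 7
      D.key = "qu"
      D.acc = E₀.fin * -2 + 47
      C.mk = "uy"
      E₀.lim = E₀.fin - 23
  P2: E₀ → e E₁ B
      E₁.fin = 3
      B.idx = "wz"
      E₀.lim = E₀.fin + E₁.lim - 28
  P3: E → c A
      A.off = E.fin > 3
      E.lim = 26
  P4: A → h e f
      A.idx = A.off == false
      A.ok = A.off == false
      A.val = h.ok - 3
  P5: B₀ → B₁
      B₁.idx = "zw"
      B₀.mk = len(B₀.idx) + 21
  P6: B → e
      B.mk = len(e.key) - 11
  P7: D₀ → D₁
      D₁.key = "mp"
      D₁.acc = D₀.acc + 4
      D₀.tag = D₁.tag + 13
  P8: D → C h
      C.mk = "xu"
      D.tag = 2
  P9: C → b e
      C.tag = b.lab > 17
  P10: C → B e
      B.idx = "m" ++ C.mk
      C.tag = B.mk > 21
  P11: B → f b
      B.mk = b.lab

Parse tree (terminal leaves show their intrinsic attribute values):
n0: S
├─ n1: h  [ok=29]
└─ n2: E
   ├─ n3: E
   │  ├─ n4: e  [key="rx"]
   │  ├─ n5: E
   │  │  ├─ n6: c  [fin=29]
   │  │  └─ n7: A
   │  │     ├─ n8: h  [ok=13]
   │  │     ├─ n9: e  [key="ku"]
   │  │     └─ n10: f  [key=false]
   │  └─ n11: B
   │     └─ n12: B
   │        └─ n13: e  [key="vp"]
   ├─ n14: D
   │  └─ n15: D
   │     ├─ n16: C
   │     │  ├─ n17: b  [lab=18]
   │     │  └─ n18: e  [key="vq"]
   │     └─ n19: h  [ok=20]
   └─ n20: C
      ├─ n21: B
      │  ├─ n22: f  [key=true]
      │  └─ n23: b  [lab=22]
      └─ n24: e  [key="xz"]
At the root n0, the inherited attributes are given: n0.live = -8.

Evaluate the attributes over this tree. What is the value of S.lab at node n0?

1. n0.live = -8  [given at root]
2. n1.ok = 29  [terminal]
3. n2.fin = 16  [S.live * -2]
4. n3.fin = 7  [7]
5. n4.key = "rx"  [terminal]
6. n5.fin = 3  [3]
7. n6.fin = 29  [terminal]
8. n7.off = false  [E.fin > 3]
9. n8.ok = 13  [terminal]
10. n9.key = "ku"  [terminal]
11. n10.key = false  [terminal]
12. n7.idx = true  [A.off == false]
13. n7.ok = true  [A.off == false]
14. n7.val = 10  [h.ok - 3]
15. n5.lim = 26  [26]
16. n11.idx = "wz"  ["wz"]
17. n12.idx = "zw"  ["zw"]
18. n13.key = "vp"  [terminal]
19. n12.mk = -9  [len(e.key) - 11]
20. n11.mk = 23  [len(B₀.idx) + 21]
21. n3.lim = 5  [E₀.fin + E₁.lim - 28]
22. n14.key = "qu"  ["qu"]
23. n14.acc = 15  [E₀.fin * -2 + 47]
24. n15.key = "mp"  ["mp"]
25. n15.acc = 19  [D₀.acc + 4]
26. n16.mk = "xu"  ["xu"]
27. n17.lab = 18  [terminal]
28. n18.key = "vq"  [terminal]
29. n16.tag = true  [b.lab > 17]
30. n19.ok = 20  [terminal]
31. n15.tag = 2  [2]
32. n14.tag = 15  [D₁.tag + 13]
33. n20.mk = "uy"  ["uy"]
34. n21.idx = "muy"  ["m" ++ C.mk]
35. n22.key = true  [terminal]
36. n23.lab = 22  [terminal]
37. n21.mk = 22  [b.lab]
38. n24.key = "xz"  [terminal]
39. n20.tag = true  [B.mk > 21]
40. n2.lim = -7  [E₀.fin - 23]
41. n0.mk = "ku"  ["ku"]
42. n0.val = false  [S.live > -8]
43. n0.lab = 22  [E.lim + 29]

22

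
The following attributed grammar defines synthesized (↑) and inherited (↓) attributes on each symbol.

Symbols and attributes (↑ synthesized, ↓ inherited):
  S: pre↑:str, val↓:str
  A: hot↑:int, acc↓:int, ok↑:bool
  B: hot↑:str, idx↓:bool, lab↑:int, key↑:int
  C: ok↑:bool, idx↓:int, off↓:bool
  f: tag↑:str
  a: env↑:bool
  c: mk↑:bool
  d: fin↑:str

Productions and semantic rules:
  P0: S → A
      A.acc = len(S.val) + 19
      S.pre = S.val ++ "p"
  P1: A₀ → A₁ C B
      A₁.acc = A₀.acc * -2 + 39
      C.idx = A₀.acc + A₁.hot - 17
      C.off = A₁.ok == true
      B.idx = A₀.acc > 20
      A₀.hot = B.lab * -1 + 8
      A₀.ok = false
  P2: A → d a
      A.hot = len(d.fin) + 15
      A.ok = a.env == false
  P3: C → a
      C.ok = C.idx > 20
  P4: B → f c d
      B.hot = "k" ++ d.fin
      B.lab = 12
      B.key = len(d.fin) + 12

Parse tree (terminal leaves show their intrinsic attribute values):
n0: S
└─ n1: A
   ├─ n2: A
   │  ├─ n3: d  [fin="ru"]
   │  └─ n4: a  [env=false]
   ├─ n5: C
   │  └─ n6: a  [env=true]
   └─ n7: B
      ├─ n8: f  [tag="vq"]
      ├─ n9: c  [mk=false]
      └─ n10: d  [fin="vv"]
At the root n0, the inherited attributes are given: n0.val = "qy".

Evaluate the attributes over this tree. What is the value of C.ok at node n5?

1. n0.val = "qy"  [given at root]
2. n1.acc = 21  [len(S.val) + 19]
3. n2.acc = -3  [A₀.acc * -2 + 39]
4. n3.fin = "ru"  [terminal]
5. n4.env = false  [terminal]
6. n2.hot = 17  [len(d.fin) + 15]
7. n2.ok = true  [a.env == false]
8. n5.idx = 21  [A₀.acc + A₁.hot - 17]
9. n5.off = true  [A₁.ok == true]
10. n6.env = true  [terminal]
11. n5.ok = true  [C.idx > 20]
12. n7.idx = true  [A₀.acc > 20]
13. n8.tag = "vq"  [terminal]
14. n9.mk = false  [terminal]
15. n10.fin = "vv"  [terminal]
16. n7.hot = "kvv"  ["k" ++ d.fin]
17. n7.lab = 12  [12]
18. n7.key = 14  [len(d.fin) + 12]
19. n1.hot = -4  [B.lab * -1 + 8]
20. n1.ok = false  [false]
21. n0.pre = "qyp"  [S.val ++ "p"]

true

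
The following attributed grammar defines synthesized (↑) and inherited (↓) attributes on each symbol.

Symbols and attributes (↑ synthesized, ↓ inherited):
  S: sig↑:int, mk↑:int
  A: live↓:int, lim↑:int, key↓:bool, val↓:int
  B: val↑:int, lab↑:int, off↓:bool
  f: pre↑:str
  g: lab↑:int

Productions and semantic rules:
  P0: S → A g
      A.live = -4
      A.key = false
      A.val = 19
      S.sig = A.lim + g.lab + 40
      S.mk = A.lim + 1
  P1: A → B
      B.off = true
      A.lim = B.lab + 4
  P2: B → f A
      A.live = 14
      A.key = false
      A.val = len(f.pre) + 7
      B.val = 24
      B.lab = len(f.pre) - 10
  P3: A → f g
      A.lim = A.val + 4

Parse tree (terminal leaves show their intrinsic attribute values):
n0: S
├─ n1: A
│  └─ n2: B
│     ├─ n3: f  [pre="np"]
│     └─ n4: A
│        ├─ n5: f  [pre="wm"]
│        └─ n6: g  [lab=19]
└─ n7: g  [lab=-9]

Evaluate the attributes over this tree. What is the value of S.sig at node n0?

27

1. n1.live = -4  [-4]
2. n1.key = false  [false]
3. n1.val = 19  [19]
4. n2.off = true  [true]
5. n3.pre = "np"  [terminal]
6. n4.live = 14  [14]
7. n4.key = false  [false]
8. n4.val = 9  [len(f.pre) + 7]
9. n5.pre = "wm"  [terminal]
10. n6.lab = 19  [terminal]
11. n4.lim = 13  [A.val + 4]
12. n2.val = 24  [24]
13. n2.lab = -8  [len(f.pre) - 10]
14. n1.lim = -4  [B.lab + 4]
15. n7.lab = -9  [terminal]
16. n0.sig = 27  [A.lim + g.lab + 40]
17. n0.mk = -3  [A.lim + 1]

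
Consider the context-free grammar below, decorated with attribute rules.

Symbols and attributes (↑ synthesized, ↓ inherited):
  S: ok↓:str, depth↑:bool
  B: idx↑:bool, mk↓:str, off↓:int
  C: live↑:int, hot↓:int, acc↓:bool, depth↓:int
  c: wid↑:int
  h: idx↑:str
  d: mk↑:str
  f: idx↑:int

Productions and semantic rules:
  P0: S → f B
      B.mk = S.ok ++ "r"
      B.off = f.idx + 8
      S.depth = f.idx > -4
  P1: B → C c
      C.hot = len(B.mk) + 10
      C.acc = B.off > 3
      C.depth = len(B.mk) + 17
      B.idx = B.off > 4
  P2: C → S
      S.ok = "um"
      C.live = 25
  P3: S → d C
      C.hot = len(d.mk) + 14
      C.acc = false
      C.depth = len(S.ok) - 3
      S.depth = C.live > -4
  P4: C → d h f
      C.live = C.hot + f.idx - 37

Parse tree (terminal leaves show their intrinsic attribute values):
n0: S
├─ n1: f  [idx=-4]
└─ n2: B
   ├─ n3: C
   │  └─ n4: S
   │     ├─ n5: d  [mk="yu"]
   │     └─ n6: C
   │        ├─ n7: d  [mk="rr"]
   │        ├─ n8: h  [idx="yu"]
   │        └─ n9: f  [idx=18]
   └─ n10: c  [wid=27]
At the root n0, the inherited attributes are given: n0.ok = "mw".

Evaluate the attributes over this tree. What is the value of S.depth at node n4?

1. n0.ok = "mw"  [given at root]
2. n1.idx = -4  [terminal]
3. n2.mk = "mwr"  [S.ok ++ "r"]
4. n2.off = 4  [f.idx + 8]
5. n3.hot = 13  [len(B.mk) + 10]
6. n3.acc = true  [B.off > 3]
7. n3.depth = 20  [len(B.mk) + 17]
8. n4.ok = "um"  ["um"]
9. n5.mk = "yu"  [terminal]
10. n6.hot = 16  [len(d.mk) + 14]
11. n6.acc = false  [false]
12. n6.depth = -1  [len(S.ok) - 3]
13. n7.mk = "rr"  [terminal]
14. n8.idx = "yu"  [terminal]
15. n9.idx = 18  [terminal]
16. n6.live = -3  [C.hot + f.idx - 37]
17. n4.depth = true  [C.live > -4]
18. n3.live = 25  [25]
19. n10.wid = 27  [terminal]
20. n2.idx = false  [B.off > 4]
21. n0.depth = false  [f.idx > -4]

true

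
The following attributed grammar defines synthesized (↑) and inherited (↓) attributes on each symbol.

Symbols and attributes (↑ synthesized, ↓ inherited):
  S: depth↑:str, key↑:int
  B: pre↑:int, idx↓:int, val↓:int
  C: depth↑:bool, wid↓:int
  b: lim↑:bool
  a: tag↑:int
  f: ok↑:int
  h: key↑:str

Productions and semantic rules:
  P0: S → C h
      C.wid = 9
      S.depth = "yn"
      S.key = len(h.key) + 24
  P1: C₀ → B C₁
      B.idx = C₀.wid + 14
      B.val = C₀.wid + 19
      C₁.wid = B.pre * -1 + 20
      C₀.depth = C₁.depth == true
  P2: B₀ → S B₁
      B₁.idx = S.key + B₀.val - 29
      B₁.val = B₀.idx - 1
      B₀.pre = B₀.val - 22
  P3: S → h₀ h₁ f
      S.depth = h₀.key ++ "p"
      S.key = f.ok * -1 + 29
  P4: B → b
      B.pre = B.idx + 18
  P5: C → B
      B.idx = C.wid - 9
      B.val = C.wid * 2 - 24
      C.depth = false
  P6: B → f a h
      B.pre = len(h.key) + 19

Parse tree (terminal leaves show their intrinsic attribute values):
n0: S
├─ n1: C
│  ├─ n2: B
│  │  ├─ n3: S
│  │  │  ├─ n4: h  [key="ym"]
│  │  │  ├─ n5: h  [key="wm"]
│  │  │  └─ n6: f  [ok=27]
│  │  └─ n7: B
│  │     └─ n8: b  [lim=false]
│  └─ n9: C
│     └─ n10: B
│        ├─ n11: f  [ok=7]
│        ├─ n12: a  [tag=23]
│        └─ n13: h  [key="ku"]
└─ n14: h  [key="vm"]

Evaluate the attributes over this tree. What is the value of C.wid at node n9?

1. n1.wid = 9  [9]
2. n2.idx = 23  [C₀.wid + 14]
3. n2.val = 28  [C₀.wid + 19]
4. n4.key = "ym"  [terminal]
5. n5.key = "wm"  [terminal]
6. n6.ok = 27  [terminal]
7. n3.depth = "ymp"  [h₀.key ++ "p"]
8. n3.key = 2  [f.ok * -1 + 29]
9. n7.idx = 1  [S.key + B₀.val - 29]
10. n7.val = 22  [B₀.idx - 1]
11. n8.lim = false  [terminal]
12. n7.pre = 19  [B.idx + 18]
13. n2.pre = 6  [B₀.val - 22]
14. n9.wid = 14  [B.pre * -1 + 20]
15. n10.idx = 5  [C.wid - 9]
16. n10.val = 4  [C.wid * 2 - 24]
17. n11.ok = 7  [terminal]
18. n12.tag = 23  [terminal]
19. n13.key = "ku"  [terminal]
20. n10.pre = 21  [len(h.key) + 19]
21. n9.depth = false  [false]
22. n1.depth = false  [C₁.depth == true]
23. n14.key = "vm"  [terminal]
24. n0.depth = "yn"  ["yn"]
25. n0.key = 26  [len(h.key) + 24]

14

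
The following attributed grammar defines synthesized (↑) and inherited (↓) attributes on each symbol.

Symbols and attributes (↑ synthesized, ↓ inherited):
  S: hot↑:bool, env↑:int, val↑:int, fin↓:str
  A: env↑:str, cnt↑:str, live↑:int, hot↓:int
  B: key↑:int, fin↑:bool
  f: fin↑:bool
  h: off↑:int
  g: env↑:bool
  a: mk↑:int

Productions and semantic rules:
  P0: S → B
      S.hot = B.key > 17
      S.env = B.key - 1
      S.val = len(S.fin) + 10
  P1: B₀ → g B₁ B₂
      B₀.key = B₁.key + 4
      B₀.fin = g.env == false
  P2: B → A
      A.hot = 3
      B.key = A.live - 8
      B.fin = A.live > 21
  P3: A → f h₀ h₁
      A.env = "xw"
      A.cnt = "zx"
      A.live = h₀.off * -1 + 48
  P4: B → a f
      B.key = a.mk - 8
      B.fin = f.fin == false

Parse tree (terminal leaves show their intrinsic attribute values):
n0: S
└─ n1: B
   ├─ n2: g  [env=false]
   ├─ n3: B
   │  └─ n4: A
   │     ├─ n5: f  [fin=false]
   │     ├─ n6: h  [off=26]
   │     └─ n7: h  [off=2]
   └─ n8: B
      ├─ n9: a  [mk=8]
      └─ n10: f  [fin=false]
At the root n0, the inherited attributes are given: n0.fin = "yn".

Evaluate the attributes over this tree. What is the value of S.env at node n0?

1. n0.fin = "yn"  [given at root]
2. n2.env = false  [terminal]
3. n4.hot = 3  [3]
4. n5.fin = false  [terminal]
5. n6.off = 26  [terminal]
6. n7.off = 2  [terminal]
7. n4.env = "xw"  ["xw"]
8. n4.cnt = "zx"  ["zx"]
9. n4.live = 22  [h₀.off * -1 + 48]
10. n3.key = 14  [A.live - 8]
11. n3.fin = true  [A.live > 21]
12. n9.mk = 8  [terminal]
13. n10.fin = false  [terminal]
14. n8.key = 0  [a.mk - 8]
15. n8.fin = true  [f.fin == false]
16. n1.key = 18  [B₁.key + 4]
17. n1.fin = true  [g.env == false]
18. n0.hot = true  [B.key > 17]
19. n0.env = 17  [B.key - 1]
20. n0.val = 12  [len(S.fin) + 10]

17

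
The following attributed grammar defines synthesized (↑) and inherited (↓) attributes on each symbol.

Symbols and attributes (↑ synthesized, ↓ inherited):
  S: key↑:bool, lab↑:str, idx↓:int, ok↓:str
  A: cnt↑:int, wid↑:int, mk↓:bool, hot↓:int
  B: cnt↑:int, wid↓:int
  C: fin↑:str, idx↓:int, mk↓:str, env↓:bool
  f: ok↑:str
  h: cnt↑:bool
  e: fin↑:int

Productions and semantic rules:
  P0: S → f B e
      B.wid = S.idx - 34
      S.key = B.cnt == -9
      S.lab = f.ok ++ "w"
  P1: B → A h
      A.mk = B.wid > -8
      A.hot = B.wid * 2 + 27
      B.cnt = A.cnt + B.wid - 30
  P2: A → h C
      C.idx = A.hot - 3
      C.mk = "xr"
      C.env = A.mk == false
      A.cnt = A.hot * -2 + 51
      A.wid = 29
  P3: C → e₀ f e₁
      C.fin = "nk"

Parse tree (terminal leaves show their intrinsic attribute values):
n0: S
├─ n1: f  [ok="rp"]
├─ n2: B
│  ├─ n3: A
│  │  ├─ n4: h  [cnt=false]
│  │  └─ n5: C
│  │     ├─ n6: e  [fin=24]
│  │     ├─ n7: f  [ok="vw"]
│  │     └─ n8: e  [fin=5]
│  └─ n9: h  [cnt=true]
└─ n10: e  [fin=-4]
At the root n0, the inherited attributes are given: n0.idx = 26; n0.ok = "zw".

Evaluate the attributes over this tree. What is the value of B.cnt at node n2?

-9

1. n0.idx = 26  [given at root]
2. n0.ok = "zw"  [given at root]
3. n1.ok = "rp"  [terminal]
4. n2.wid = -8  [S.idx - 34]
5. n3.mk = false  [B.wid > -8]
6. n3.hot = 11  [B.wid * 2 + 27]
7. n4.cnt = false  [terminal]
8. n5.idx = 8  [A.hot - 3]
9. n5.mk = "xr"  ["xr"]
10. n5.env = true  [A.mk == false]
11. n6.fin = 24  [terminal]
12. n7.ok = "vw"  [terminal]
13. n8.fin = 5  [terminal]
14. n5.fin = "nk"  ["nk"]
15. n3.cnt = 29  [A.hot * -2 + 51]
16. n3.wid = 29  [29]
17. n9.cnt = true  [terminal]
18. n2.cnt = -9  [A.cnt + B.wid - 30]
19. n10.fin = -4  [terminal]
20. n0.key = true  [B.cnt == -9]
21. n0.lab = "rpw"  [f.ok ++ "w"]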